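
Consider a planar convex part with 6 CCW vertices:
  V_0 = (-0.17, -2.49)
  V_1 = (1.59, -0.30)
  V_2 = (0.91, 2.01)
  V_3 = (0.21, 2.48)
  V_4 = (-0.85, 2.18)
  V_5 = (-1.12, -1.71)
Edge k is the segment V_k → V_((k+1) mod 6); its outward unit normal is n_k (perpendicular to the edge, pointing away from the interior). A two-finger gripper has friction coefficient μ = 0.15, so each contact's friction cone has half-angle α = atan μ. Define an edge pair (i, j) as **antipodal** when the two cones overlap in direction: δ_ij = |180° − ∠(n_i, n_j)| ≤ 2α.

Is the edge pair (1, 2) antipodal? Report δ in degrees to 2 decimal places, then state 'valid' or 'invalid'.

δ = 140.28°, invalid

α = atan 0.15 = 8.53°;  2α = 17.06°
edge 1: e_1 = (-0.68, +2.31);  n_1 = (+0.9593, +0.2824)
edge 2: e_2 = (-0.70, +0.47);  n_2 = (+0.5574, +0.8302)
∠(n_1, n_2) = 39.72°
δ = |180° − 39.72°| = 140.28°
140.28° > 2α = 17.06°  →  invalid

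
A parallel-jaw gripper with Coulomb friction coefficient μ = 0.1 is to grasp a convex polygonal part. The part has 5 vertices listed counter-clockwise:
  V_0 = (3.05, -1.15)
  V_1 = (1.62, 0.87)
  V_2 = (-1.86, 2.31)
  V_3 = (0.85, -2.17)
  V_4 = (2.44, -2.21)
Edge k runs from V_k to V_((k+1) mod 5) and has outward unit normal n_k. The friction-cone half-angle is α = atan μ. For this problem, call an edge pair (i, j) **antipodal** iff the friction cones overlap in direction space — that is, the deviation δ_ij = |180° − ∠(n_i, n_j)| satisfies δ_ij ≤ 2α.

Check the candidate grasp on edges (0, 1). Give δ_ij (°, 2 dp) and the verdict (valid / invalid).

δ = 147.77°, invalid

α = atan 0.1 = 5.71°;  2α = 11.42°
edge 0: e_0 = (-1.43, +2.02);  n_0 = (+0.8162, +0.5778)
edge 1: e_1 = (-3.48, +1.44);  n_1 = (+0.3824, +0.9240)
∠(n_0, n_1) = 32.23°
δ = |180° − 32.23°| = 147.77°
147.77° > 2α = 11.42°  →  invalid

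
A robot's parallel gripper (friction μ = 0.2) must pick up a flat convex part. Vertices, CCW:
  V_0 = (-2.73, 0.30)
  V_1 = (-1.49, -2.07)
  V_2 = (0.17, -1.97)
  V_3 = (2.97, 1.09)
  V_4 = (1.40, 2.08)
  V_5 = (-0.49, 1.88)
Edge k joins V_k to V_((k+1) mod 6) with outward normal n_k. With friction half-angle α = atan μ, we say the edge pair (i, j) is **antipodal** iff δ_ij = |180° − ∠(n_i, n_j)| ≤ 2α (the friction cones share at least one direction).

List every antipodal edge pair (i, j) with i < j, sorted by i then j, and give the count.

α = atan 0.2 = 11.31°;  2α = 22.62°
n_0 = (-0.8861, -0.4636)
n_1 = (+0.0601, -0.9982)
n_2 = (+0.7378, -0.6751)
n_3 = (+0.5334, +0.8459)
n_4 = (-0.1052, +0.9944)
n_5 = (-0.5764, +0.8172)
  (0,1): δ = 114.17°  ·
  (0,2): δ = 70.08°  ·
  (0,3): δ = 30.15°  ·
  (0,4): δ = 68.42°  ·
  (0,5): δ = 97.58°  ·
  (1,2): δ = 135.91°  ·
  (1,3): δ = 35.68°  ·
  (1,4): δ = 2.59°  ✓
  (1,5): δ = 31.75°  ·
  (2,3): δ = 79.77°  ·
  (2,4): δ = 41.50°  ·
  (2,5): δ = 12.34°  ✓
  (3,4): δ = 141.73°  ·
  (3,5): δ = 112.57°  ·
  (4,5): δ = 150.84°  ·
antipodal pairs: 2

count = 2; pairs: (1,4), (2,5)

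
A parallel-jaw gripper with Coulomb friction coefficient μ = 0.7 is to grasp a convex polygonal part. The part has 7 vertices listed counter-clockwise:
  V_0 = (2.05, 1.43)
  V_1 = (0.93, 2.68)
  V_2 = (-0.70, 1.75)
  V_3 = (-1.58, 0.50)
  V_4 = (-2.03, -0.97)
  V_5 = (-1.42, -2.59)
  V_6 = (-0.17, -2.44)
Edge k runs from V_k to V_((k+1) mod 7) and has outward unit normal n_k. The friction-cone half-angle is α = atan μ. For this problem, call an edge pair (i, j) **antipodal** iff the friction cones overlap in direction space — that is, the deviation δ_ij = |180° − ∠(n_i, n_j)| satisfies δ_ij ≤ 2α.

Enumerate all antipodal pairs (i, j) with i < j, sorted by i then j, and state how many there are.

α = atan 0.7 = 34.99°;  2α = 69.98°
n_0 = (+0.7448, +0.6673)
n_1 = (-0.4956, +0.8686)
n_2 = (-0.8177, +0.5757)
n_3 = (-0.9562, +0.2927)
n_4 = (-0.9359, -0.3524)
n_5 = (+0.1191, -0.9929)
n_6 = (+0.8674, -0.4976)
  (0,1): δ = 102.15°  ·
  (0,2): δ = 77.01°  ·
  (0,3): δ = 58.88°  ✓
  (0,4): δ = 21.23°  ✓
  (0,5): δ = 54.98°  ✓
  (0,6): δ = 108.30°  ·
  (1,2): δ = 154.85°  ·
  (1,3): δ = 136.73°  ·
  (1,4): δ = 99.07°  ·
  (1,5): δ = 22.86°  ✓
  (1,6): δ = 30.45°  ✓
  (2,3): δ = 161.87°  ·
  (2,4): δ = 124.22°  ·
  (2,5): δ = 48.01°  ✓
  (2,6): δ = 5.31°  ✓
  (3,4): δ = 142.35°  ·
  (3,5): δ = 66.14°  ✓
  (3,6): δ = 12.82°  ✓
  (4,5): δ = 103.79°  ·
  (4,6): δ = 50.47°  ✓
  (5,6): δ = 126.68°  ·
antipodal pairs: 10

count = 10; pairs: (0,3), (0,4), (0,5), (1,5), (1,6), (2,5), (2,6), (3,5), (3,6), (4,6)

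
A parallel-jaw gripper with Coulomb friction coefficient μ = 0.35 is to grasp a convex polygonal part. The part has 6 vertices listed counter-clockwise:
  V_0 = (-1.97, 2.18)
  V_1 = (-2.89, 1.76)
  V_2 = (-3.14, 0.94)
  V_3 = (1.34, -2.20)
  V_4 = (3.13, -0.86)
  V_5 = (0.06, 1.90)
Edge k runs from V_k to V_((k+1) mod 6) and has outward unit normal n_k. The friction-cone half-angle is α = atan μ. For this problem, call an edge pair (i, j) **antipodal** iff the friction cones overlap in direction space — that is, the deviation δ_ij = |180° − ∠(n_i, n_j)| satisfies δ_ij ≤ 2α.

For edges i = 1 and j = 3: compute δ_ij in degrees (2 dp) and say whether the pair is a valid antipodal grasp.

δ = 36.23°, valid

α = atan 0.35 = 19.29°;  2α = 38.58°
edge 1: e_1 = (-0.25, -0.82);  n_1 = (-0.9565, +0.2916)
edge 3: e_3 = (+1.79, +1.34);  n_3 = (+0.5993, -0.8005)
∠(n_1, n_3) = 143.77°
δ = |180° − 143.77°| = 36.23°
36.23° ≤ 2α = 38.58°  →  valid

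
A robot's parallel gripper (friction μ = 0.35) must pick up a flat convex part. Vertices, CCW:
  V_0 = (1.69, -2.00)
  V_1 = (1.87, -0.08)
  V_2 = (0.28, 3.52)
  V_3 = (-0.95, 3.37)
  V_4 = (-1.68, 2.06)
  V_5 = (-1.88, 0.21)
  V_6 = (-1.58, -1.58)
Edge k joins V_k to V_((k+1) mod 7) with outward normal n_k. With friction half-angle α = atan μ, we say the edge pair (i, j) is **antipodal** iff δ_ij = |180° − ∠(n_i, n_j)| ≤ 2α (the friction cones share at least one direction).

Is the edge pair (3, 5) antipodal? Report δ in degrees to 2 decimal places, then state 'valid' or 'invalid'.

α = atan 0.35 = 19.29°;  2α = 38.58°
edge 3: e_3 = (-0.73, -1.31);  n_3 = (-0.8735, +0.4868)
edge 5: e_5 = (+0.30, -1.79);  n_5 = (-0.9862, -0.1653)
∠(n_3, n_5) = 38.64°
δ = |180° − 38.64°| = 141.36°
141.36° > 2α = 38.58°  →  invalid

δ = 141.36°, invalid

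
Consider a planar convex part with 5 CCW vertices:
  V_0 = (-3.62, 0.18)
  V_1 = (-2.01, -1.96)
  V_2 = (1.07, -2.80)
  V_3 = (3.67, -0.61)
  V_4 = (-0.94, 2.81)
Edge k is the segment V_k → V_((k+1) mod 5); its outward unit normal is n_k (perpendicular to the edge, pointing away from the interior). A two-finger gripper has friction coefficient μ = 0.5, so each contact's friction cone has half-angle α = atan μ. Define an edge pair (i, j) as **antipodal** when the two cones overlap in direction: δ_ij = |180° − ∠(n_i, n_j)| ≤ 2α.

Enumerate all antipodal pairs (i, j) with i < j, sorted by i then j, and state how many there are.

α = atan 0.5 = 26.57°;  2α = 53.13°
n_0 = (-0.7991, -0.6012)
n_1 = (-0.2631, -0.9648)
n_2 = (+0.6442, -0.7648)
n_3 = (+0.5958, +0.8031)
n_4 = (-0.7004, +0.7137)
  (0,1): δ = 142.21°  ·
  (0,2): δ = 86.85°  ·
  (0,3): δ = 16.47°  ✓
  (0,4): δ = 97.51°  ·
  (1,2): δ = 124.64°  ·
  (1,3): δ = 21.32°  ✓
  (1,4): δ = 59.72°  ·
  (2,3): δ = 76.68°  ·
  (2,4): δ = 4.35°  ✓
  (3,4): δ = 98.97°  ·
antipodal pairs: 3

count = 3; pairs: (0,3), (1,3), (2,4)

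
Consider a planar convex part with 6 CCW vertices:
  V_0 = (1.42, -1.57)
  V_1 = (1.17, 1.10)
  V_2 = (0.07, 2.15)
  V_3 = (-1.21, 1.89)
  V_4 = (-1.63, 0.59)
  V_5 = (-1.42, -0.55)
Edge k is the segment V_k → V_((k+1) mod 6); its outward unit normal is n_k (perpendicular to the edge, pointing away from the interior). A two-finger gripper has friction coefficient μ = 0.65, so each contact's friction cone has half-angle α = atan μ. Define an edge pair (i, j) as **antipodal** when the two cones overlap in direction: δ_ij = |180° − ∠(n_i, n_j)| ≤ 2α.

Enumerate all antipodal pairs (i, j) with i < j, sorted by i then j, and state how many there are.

count = 7; pairs: (0,3), (0,4), (0,5), (1,3), (1,4), (1,5), (2,5)

α = atan 0.65 = 33.02°;  2α = 66.05°
n_0 = (+0.9956, +0.0932)
n_1 = (+0.6905, +0.7234)
n_2 = (-0.1991, +0.9800)
n_3 = (-0.9516, +0.3074)
n_4 = (-0.9835, -0.1812)
n_5 = (-0.3380, -0.9411)
  (0,1): δ = 139.02°  ·
  (0,2): δ = 83.87°  ·
  (0,3): δ = 23.25°  ✓
  (0,4): δ = 5.09°  ✓
  (0,5): δ = 64.89°  ✓
  (1,2): δ = 124.85°  ·
  (1,3): δ = 64.24°  ✓
  (1,4): δ = 35.89°  ✓
  (1,5): δ = 23.91°  ✓
  (2,3): δ = 119.39°  ·
  (2,4): δ = 91.04°  ·
  (2,5): δ = 31.24°  ✓
  (3,4): δ = 151.66°  ·
  (3,5): δ = 91.85°  ·
  (4,5): δ = 120.19°  ·
antipodal pairs: 7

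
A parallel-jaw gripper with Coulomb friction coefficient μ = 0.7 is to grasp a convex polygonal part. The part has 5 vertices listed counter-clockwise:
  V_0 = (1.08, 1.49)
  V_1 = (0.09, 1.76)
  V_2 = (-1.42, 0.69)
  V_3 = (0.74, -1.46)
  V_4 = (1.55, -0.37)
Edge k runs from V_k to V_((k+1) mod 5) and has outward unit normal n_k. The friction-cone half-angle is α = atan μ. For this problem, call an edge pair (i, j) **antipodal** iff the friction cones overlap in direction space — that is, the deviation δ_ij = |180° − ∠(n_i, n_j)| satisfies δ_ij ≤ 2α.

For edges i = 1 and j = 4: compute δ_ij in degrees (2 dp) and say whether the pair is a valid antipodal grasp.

δ = 68.86°, valid

α = atan 0.7 = 34.99°;  2α = 69.98°
edge 1: e_1 = (-1.51, -1.07);  n_1 = (-0.5782, +0.8159)
edge 4: e_4 = (-0.47, +1.86);  n_4 = (+0.9695, +0.2450)
∠(n_1, n_4) = 111.14°
δ = |180° − 111.14°| = 68.86°
68.86° ≤ 2α = 69.98°  →  valid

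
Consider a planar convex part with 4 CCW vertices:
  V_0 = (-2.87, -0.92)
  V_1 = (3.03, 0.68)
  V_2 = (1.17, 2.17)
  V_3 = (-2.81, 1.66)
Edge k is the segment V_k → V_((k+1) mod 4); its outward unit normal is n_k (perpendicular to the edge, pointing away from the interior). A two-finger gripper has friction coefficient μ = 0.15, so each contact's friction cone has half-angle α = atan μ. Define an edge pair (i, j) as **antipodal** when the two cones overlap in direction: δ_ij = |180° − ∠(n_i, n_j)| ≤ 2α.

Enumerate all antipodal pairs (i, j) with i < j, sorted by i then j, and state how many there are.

α = atan 0.15 = 8.53°;  2α = 17.06°
n_0 = (+0.2617, -0.9651)
n_1 = (+0.6252, +0.7805)
n_2 = (-0.1271, +0.9919)
n_3 = (-0.9997, +0.0232)
  (0,1): δ = 53.87°  ·
  (0,2): δ = 7.87°  ✓
  (0,3): δ = 73.49°  ·
  (1,2): δ = 134.00°  ·
  (1,3): δ = 52.63°  ·
  (2,3): δ = 98.63°  ·
antipodal pairs: 1

count = 1; pairs: (0,2)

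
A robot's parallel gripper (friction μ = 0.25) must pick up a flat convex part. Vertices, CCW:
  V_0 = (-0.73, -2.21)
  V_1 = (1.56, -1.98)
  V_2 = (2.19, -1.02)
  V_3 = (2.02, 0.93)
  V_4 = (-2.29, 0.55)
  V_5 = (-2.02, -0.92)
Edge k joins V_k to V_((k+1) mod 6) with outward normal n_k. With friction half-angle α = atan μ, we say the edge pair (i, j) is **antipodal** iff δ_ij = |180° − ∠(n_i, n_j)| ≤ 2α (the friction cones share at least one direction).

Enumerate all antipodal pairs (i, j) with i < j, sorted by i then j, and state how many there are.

count = 2; pairs: (0,3), (2,4)

α = atan 0.25 = 14.04°;  2α = 28.07°
n_0 = (+0.0999, -0.9950)
n_1 = (+0.8360, -0.5487)
n_2 = (+0.9962, +0.0869)
n_3 = (-0.0878, +0.9961)
n_4 = (-0.9835, -0.1807)
n_5 = (-0.7071, -0.7071)
  (0,1): δ = 129.01°  ·
  (0,2): δ = 90.75°  ·
  (0,3): δ = 0.70°  ✓
  (0,4): δ = 94.67°  ·
  (0,5): δ = 129.26°  ·
  (1,2): δ = 141.74°  ·
  (1,3): δ = 51.69°  ·
  (1,4): δ = 43.68°  ·
  (1,5): δ = 78.27°  ·
  (2,3): δ = 89.94°  ·
  (2,4): δ = 5.43°  ✓
  (2,5): δ = 40.02°  ·
  (3,4): δ = 84.63°  ·
  (3,5): δ = 50.04°  ·
  (4,5): δ = 145.41°  ·
antipodal pairs: 2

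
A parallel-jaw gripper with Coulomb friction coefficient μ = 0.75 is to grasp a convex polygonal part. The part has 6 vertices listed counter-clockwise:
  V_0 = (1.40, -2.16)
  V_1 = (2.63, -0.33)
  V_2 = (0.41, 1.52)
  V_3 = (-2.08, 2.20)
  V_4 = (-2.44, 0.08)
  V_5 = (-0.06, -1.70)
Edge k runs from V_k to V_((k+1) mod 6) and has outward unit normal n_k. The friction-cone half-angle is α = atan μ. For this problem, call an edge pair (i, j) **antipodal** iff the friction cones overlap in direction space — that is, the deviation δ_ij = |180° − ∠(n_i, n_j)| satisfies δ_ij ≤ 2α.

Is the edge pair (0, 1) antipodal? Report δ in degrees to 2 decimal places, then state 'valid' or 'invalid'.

α = atan 0.75 = 36.87°;  2α = 73.74°
edge 0: e_0 = (+1.23, +1.83);  n_0 = (+0.8300, -0.5578)
edge 1: e_1 = (-2.22, +1.85);  n_1 = (+0.6402, +0.7682)
∠(n_0, n_1) = 84.10°
δ = |180° − 84.10°| = 95.90°
95.90° > 2α = 73.74°  →  invalid

δ = 95.90°, invalid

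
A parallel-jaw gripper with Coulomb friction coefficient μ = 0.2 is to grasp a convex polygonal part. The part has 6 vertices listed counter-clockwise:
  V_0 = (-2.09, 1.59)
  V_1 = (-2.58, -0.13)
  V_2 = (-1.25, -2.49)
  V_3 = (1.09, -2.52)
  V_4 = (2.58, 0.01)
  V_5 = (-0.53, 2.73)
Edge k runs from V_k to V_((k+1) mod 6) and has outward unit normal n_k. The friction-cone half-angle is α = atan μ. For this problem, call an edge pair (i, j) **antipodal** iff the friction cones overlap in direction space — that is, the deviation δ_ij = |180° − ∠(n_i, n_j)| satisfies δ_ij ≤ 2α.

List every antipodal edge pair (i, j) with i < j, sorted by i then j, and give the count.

α = atan 0.2 = 11.31°;  2α = 22.62°
n_0 = (-0.9617, +0.2740)
n_1 = (-0.8712, -0.4910)
n_2 = (-0.0128, -0.9999)
n_3 = (+0.8617, -0.5075)
n_4 = (+0.6583, +0.7527)
n_5 = (-0.5900, +0.8074)
  (0,1): δ = 134.69°  ·
  (0,2): δ = 74.83°  ·
  (0,3): δ = 14.59°  ✓
  (0,4): δ = 64.73°  ·
  (0,5): δ = 142.06°  ·
  (1,2): δ = 120.14°  ·
  (1,3): δ = 59.90°  ·
  (1,4): δ = 19.42°  ✓
  (1,5): δ = 96.75°  ·
  (2,3): δ = 119.76°  ·
  (2,4): δ = 40.44°  ·
  (2,5): δ = 36.89°  ·
  (3,4): δ = 100.68°  ·
  (3,5): δ = 23.35°  ·
  (4,5): δ = 102.67°  ·
antipodal pairs: 2

count = 2; pairs: (0,3), (1,4)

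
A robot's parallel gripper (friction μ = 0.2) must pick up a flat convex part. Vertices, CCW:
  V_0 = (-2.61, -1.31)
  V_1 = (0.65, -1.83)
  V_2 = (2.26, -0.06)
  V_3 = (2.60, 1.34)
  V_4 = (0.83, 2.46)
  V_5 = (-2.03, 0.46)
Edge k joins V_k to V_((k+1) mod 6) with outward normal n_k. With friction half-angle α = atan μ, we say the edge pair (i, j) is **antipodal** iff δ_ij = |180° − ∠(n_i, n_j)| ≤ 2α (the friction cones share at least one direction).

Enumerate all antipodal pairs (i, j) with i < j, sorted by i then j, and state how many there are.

α = atan 0.2 = 11.31°;  2α = 22.62°
n_0 = (-0.1575, -0.9875)
n_1 = (+0.7398, -0.6729)
n_2 = (+0.9718, -0.2360)
n_3 = (+0.5347, +0.8450)
n_4 = (-0.5731, +0.8195)
n_5 = (-0.9503, +0.3114)
  (0,1): δ = 123.23°  ·
  (0,2): δ = 94.59°  ·
  (0,3): δ = 23.26°  ·
  (0,4): δ = 44.03°  ·
  (0,5): δ = 80.92°  ·
  (1,2): δ = 151.36°  ·
  (1,3): δ = 80.03°  ·
  (1,4): δ = 12.75°  ✓
  (1,5): δ = 24.15°  ·
  (2,3): δ = 108.67°  ·
  (2,4): δ = 41.38°  ·
  (2,5): δ = 4.49°  ✓
  (3,4): δ = 112.71°  ·
  (3,5): δ = 75.82°  ·
  (4,5): δ = 143.11°  ·
antipodal pairs: 2

count = 2; pairs: (1,4), (2,5)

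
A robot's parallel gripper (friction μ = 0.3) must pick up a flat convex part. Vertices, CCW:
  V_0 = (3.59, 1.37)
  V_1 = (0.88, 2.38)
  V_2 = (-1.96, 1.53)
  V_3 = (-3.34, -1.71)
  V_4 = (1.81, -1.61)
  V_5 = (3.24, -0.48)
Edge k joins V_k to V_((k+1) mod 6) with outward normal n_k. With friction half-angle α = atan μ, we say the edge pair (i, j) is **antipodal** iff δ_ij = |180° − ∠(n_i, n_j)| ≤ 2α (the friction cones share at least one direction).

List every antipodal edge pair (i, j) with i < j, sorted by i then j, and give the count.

α = atan 0.3 = 16.70°;  2α = 33.40°
n_0 = (+0.3492, +0.9370)
n_1 = (-0.2867, +0.9580)
n_2 = (-0.9200, +0.3919)
n_3 = (+0.0194, -0.9998)
n_4 = (+0.6200, -0.7846)
n_5 = (+0.9826, -0.1859)
  (0,1): δ = 142.90°  ·
  (0,2): δ = 92.63°  ·
  (0,3): δ = 21.55°  ✓
  (0,4): δ = 58.76°  ·
  (0,5): δ = 99.73°  ·
  (1,2): δ = 129.73°  ·
  (1,3): δ = 15.55°  ✓
  (1,4): δ = 21.65°  ✓
  (1,5): δ = 62.62°  ·
  (2,3): δ = 65.82°  ·
  (2,4): δ = 28.61°  ✓
  (2,5): δ = 12.36°  ✓
  (3,4): δ = 142.80°  ·
  (3,5): δ = 101.83°  ·
  (4,5): δ = 139.03°  ·
antipodal pairs: 5

count = 5; pairs: (0,3), (1,3), (1,4), (2,4), (2,5)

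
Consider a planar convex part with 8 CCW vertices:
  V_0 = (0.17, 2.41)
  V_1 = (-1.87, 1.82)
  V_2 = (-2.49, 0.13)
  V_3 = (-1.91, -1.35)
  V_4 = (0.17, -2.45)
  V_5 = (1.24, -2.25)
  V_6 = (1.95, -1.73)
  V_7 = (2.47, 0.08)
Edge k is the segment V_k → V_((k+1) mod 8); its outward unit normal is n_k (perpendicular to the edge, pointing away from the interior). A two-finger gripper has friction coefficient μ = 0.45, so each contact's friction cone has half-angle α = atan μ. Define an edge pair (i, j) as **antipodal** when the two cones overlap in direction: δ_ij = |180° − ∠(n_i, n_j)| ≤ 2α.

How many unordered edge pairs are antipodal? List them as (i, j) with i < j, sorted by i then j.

count = 8; pairs: (0,3), (0,4), (0,5), (1,5), (1,6), (2,6), (2,7), (3,7)

α = atan 0.45 = 24.23°;  2α = 48.46°
n_0 = (-0.2778, +0.9606)
n_1 = (-0.9388, +0.3444)
n_2 = (-0.9311, -0.3649)
n_3 = (-0.4675, -0.8840)
n_4 = (+0.1837, -0.9830)
n_5 = (+0.5909, -0.8068)
n_6 = (+0.9611, -0.2761)
n_7 = (+0.7117, +0.7025)
  (0,1): δ = 126.28°  ·
  (0,2): δ = 84.73°  ·
  (0,3): δ = 44.00°  ✓
  (0,4): δ = 5.54°  ✓
  (0,5): δ = 20.09°  ✓
  (0,6): δ = 57.84°  ·
  (0,7): δ = 118.50°  ·
  (1,2): δ = 138.45°  ·
  (1,3): δ = 97.73°  ·
  (1,4): δ = 59.27°  ·
  (1,5): δ = 33.63°  ✓
  (1,6): δ = 4.12°  ✓
  (1,7): δ = 64.78°  ·
  (2,3): δ = 139.27°  ·
  (2,4): δ = 100.81°  ·
  (2,5): δ = 75.18°  ·
  (2,6): δ = 37.43°  ✓
  (2,7): δ = 23.23°  ✓
  (3,4): δ = 141.54°  ·
  (3,5): δ = 115.91°  ·
  (3,6): δ = 78.16°  ·
  (3,7): δ = 17.50°  ✓
  (4,5): δ = 154.37°  ·
  (4,6): δ = 116.62°  ·
  (4,7): δ = 55.96°  ·
  (5,6): δ = 142.25°  ·
  (5,7): δ = 81.59°  ·
  (6,7): δ = 119.34°  ·
antipodal pairs: 8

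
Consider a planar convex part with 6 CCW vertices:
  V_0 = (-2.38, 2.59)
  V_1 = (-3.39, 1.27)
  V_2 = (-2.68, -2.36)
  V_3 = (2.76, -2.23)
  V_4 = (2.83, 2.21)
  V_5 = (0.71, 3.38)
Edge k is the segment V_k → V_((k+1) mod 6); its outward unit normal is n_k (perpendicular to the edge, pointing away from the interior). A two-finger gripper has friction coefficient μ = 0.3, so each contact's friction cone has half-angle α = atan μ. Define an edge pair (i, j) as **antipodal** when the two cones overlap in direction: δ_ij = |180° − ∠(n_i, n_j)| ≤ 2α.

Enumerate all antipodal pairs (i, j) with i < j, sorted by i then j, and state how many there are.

α = atan 0.3 = 16.70°;  2α = 33.40°
n_0 = (-0.7942, +0.6077)
n_1 = (-0.9814, -0.1920)
n_2 = (+0.0239, -0.9997)
n_3 = (+0.9999, -0.0158)
n_4 = (+0.4832, +0.8755)
n_5 = (-0.2477, +0.9688)
  (0,1): δ = 131.51°  ·
  (0,2): δ = 51.21°  ·
  (0,3): δ = 36.52°  ·
  (0,4): δ = 98.53°  ·
  (0,5): δ = 141.76°  ·
  (1,2): δ = 99.70°  ·
  (1,3): δ = 11.97°  ✓
  (1,4): δ = 50.04°  ·
  (1,5): δ = 93.27°  ·
  (2,3): δ = 92.27°  ·
  (2,4): δ = 30.26°  ✓
  (2,5): δ = 12.97°  ✓
  (3,4): δ = 117.99°  ·
  (3,5): δ = 74.76°  ·
  (4,5): δ = 136.77°  ·
antipodal pairs: 3

count = 3; pairs: (1,3), (2,4), (2,5)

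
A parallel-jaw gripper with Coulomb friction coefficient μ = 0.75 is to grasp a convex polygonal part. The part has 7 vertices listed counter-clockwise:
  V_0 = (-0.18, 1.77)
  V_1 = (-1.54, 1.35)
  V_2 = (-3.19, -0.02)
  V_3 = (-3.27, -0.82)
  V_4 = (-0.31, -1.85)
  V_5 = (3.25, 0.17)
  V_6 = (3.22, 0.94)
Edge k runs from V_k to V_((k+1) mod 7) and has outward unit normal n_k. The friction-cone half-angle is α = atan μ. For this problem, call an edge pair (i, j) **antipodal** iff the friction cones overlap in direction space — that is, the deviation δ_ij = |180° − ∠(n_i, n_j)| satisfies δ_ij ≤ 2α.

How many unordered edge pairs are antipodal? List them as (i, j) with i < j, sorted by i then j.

α = atan 0.75 = 36.87°;  2α = 73.74°
n_0 = (-0.2951, +0.9555)
n_1 = (-0.6388, +0.7694)
n_2 = (-0.9950, +0.0995)
n_3 = (-0.3286, -0.9445)
n_4 = (+0.4935, -0.8697)
n_5 = (+0.9992, +0.0389)
n_6 = (+0.2372, +0.9715)
  (0,1): δ = 157.46°  ·
  (0,2): δ = 112.87°  ·
  (0,3): δ = 36.35°  ✓
  (0,4): δ = 12.41°  ✓
  (0,5): δ = 75.07°  ·
  (0,6): δ = 149.12°  ·
  (1,2): δ = 135.41°  ·
  (1,3): δ = 58.89°  ✓
  (1,4): δ = 10.13°  ✓
  (1,5): δ = 52.53°  ✓
  (1,6): δ = 126.58°  ·
  (2,3): δ = 103.48°  ·
  (2,4): δ = 54.72°  ✓
  (2,5): δ = 7.94°  ✓
  (2,6): δ = 81.99°  ·
  (3,4): δ = 131.24°  ·
  (3,5): δ = 68.58°  ✓
  (3,6): δ = 5.47°  ✓
  (4,5): δ = 117.34°  ·
  (4,6): δ = 43.29°  ✓
  (5,6): δ = 105.95°  ·
antipodal pairs: 10

count = 10; pairs: (0,3), (0,4), (1,3), (1,4), (1,5), (2,4), (2,5), (3,5), (3,6), (4,6)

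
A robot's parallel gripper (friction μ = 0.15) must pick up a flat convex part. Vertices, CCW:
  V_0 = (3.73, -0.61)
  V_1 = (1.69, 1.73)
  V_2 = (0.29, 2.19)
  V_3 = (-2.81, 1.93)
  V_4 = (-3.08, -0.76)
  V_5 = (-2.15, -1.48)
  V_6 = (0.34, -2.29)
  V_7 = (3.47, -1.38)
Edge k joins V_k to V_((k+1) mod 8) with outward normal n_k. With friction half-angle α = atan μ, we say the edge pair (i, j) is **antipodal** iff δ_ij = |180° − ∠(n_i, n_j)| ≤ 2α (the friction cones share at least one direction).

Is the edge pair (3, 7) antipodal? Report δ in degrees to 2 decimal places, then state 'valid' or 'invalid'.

δ = 12.93°, valid

α = atan 0.15 = 8.53°;  2α = 17.06°
edge 3: e_3 = (-0.27, -2.69);  n_3 = (-0.9950, +0.0999)
edge 7: e_7 = (+0.26, +0.77);  n_7 = (+0.9474, -0.3199)
∠(n_3, n_7) = 167.07°
δ = |180° − 167.07°| = 12.93°
12.93° ≤ 2α = 17.06°  →  valid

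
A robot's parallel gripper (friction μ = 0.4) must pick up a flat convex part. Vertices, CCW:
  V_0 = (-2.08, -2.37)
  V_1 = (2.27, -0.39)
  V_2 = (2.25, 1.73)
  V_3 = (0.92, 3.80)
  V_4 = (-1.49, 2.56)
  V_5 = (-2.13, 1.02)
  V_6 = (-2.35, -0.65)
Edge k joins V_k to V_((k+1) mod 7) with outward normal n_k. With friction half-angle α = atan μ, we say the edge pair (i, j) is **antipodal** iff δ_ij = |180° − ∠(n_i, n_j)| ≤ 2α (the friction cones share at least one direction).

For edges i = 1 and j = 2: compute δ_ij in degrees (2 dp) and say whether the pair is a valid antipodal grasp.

δ = 147.82°, invalid

α = atan 0.4 = 21.80°;  2α = 43.60°
edge 1: e_1 = (-0.02, +2.12);  n_1 = (+1.0000, +0.0094)
edge 2: e_2 = (-1.33, +2.07);  n_2 = (+0.8413, +0.5406)
∠(n_1, n_2) = 32.18°
δ = |180° − 32.18°| = 147.82°
147.82° > 2α = 43.60°  →  invalid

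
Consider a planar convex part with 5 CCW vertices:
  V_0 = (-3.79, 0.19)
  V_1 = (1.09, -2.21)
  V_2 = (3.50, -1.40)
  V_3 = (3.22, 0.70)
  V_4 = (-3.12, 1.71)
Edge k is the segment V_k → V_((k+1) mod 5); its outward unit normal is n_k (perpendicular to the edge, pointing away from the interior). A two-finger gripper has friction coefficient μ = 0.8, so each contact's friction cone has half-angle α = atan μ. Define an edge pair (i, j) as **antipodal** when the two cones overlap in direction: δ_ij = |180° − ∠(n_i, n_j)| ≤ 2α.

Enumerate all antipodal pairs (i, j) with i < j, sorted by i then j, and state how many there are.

count = 5; pairs: (0,2), (0,3), (1,3), (1,4), (2,4)

α = atan 0.8 = 38.66°;  2α = 77.32°
n_0 = (-0.4413, -0.8973)
n_1 = (+0.3186, -0.9479)
n_2 = (+0.9912, +0.1322)
n_3 = (+0.1573, +0.9875)
n_4 = (-0.9150, +0.4033)
  (0,1): δ = 135.23°  ·
  (0,2): δ = 56.22°  ✓
  (0,3): δ = 17.14°  ✓
  (0,4): δ = 92.40°  ·
  (1,2): δ = 100.98°  ·
  (1,3): δ = 27.63°  ✓
  (1,4): δ = 47.64°  ✓
  (2,3): δ = 106.65°  ·
  (2,4): δ = 31.38°  ✓
  (3,4): δ = 104.74°  ·
antipodal pairs: 5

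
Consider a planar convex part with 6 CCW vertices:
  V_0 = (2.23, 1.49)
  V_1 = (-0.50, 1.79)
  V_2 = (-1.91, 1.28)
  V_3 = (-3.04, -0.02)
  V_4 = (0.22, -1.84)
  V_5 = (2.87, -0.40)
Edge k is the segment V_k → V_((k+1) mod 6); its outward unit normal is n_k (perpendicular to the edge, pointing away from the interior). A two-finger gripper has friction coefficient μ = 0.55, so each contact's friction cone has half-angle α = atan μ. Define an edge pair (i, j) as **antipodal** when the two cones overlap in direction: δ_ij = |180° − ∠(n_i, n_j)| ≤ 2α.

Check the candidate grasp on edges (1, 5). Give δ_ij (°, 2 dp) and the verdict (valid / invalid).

δ = 88.82°, invalid

α = atan 0.55 = 28.81°;  2α = 57.62°
edge 1: e_1 = (-1.41, -0.51);  n_1 = (-0.3401, +0.9404)
edge 5: e_5 = (-0.64, +1.89);  n_5 = (+0.9472, +0.3207)
∠(n_1, n_5) = 91.18°
δ = |180° − 91.18°| = 88.82°
88.82° > 2α = 57.62°  →  invalid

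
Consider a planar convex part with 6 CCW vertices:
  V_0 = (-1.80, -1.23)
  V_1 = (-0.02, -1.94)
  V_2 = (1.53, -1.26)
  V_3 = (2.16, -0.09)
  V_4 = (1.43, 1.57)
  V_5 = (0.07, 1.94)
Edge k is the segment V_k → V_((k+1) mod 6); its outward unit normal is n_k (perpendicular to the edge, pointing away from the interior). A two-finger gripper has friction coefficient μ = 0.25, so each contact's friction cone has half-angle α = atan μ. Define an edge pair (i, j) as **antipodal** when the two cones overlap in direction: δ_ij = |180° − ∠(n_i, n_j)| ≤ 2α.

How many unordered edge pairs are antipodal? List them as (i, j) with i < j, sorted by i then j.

count = 2; pairs: (0,4), (2,5)

α = atan 0.25 = 14.04°;  2α = 28.07°
n_0 = (-0.3705, -0.9288)
n_1 = (+0.4017, -0.9158)
n_2 = (+0.8805, -0.4741)
n_3 = (+0.9154, +0.4026)
n_4 = (+0.2625, +0.9649)
n_5 = (-0.8613, +0.5081)
  (0,1): δ = 134.57°  ·
  (0,2): δ = 96.55°  ·
  (0,3): δ = 44.52°  ·
  (0,4): δ = 6.53°  ✓
  (0,5): δ = 81.21°  ·
  (1,2): δ = 141.99°  ·
  (1,3): δ = 89.95°  ·
  (1,4): δ = 38.91°  ·
  (1,5): δ = 35.78°  ·
  (2,3): δ = 127.96°  ·
  (2,4): δ = 76.92°  ·
  (2,5): δ = 2.24°  ✓
  (3,4): δ = 128.96°  ·
  (3,5): δ = 54.27°  ·
  (4,5): δ = 105.32°  ·
antipodal pairs: 2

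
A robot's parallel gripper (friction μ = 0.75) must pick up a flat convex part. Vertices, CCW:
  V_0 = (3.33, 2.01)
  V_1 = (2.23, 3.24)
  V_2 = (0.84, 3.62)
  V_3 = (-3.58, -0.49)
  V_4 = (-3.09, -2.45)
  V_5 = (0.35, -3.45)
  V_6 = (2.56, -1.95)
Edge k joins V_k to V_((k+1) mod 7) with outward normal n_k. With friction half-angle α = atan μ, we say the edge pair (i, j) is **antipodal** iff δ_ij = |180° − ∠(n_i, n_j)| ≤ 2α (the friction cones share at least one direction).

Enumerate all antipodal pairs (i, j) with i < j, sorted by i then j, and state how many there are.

α = atan 0.75 = 36.87°;  2α = 73.74°
n_0 = (+0.7454, +0.6666)
n_1 = (+0.2637, +0.9646)
n_2 = (-0.6810, +0.7323)
n_3 = (-0.9701, -0.2425)
n_4 = (-0.2791, -0.9602)
n_5 = (+0.5616, -0.8274)
n_6 = (+0.9816, -0.1909)
  (0,1): δ = 147.10°  ·
  (0,2): δ = 88.89°  ·
  (0,3): δ = 27.77°  ✓
  (0,4): δ = 31.98°  ✓
  (0,5): δ = 82.36°  ·
  (0,6): δ = 127.19°  ·
  (1,2): δ = 121.79°  ·
  (1,3): δ = 60.67°  ✓
  (1,4): δ = 0.92°  ✓
  (1,5): δ = 49.46°  ✓
  (1,6): δ = 94.29°  ·
  (2,3): δ = 118.88°  ·
  (2,4): δ = 59.13°  ✓
  (2,5): δ = 8.75°  ✓
  (2,6): δ = 36.08°  ✓
  (3,4): δ = 120.25°  ·
  (3,5): δ = 69.87°  ✓
  (3,6): δ = 25.04°  ✓
  (4,5): δ = 129.62°  ·
  (4,6): δ = 84.79°  ·
  (5,6): δ = 135.17°  ·
antipodal pairs: 10

count = 10; pairs: (0,3), (0,4), (1,3), (1,4), (1,5), (2,4), (2,5), (2,6), (3,5), (3,6)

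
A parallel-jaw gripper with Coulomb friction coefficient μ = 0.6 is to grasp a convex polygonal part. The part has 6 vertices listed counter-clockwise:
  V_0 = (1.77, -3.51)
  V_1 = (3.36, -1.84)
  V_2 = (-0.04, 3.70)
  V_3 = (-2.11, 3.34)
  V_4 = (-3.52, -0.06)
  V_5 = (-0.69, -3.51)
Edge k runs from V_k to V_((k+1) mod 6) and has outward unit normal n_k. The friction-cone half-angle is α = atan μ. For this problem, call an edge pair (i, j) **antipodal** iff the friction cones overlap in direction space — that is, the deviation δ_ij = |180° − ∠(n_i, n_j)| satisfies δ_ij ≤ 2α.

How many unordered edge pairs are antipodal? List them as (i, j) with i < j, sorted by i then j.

count = 7; pairs: (0,2), (0,3), (1,3), (1,4), (1,5), (2,4), (2,5)

α = atan 0.6 = 30.96°;  2α = 61.93°
n_0 = (+0.7242, -0.6895)
n_1 = (+0.8523, +0.5231)
n_2 = (-0.1713, +0.9852)
n_3 = (-0.9237, +0.3831)
n_4 = (-0.7732, -0.6342)
n_5 = (+0.0000, -1.0000)
  (0,1): δ = 104.87°  ·
  (0,2): δ = 36.54°  ✓
  (0,3): δ = 21.07°  ✓
  (0,4): δ = 82.96°  ·
  (0,5): δ = 133.59°  ·
  (1,2): δ = 111.67°  ·
  (1,3): δ = 54.06°  ✓
  (1,4): δ = 7.82°  ✓
  (1,5): δ = 58.46°  ✓
  (2,3): δ = 122.39°  ·
  (2,4): δ = 60.50°  ✓
  (2,5): δ = 9.87°  ✓
  (3,4): δ = 118.11°  ·
  (3,5): δ = 67.48°  ·
  (4,5): δ = 129.36°  ·
antipodal pairs: 7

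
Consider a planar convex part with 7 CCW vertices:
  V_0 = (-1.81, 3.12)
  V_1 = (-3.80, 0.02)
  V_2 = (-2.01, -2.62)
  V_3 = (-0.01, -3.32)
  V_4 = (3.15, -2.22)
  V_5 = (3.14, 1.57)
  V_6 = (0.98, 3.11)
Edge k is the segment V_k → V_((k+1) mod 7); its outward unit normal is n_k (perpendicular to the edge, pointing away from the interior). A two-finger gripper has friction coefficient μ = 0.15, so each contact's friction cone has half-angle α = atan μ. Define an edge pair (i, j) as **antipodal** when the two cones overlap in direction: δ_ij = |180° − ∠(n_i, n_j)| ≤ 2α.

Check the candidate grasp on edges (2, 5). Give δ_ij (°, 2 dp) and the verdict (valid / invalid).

α = atan 0.15 = 8.53°;  2α = 17.06°
edge 2: e_2 = (+2.00, -0.70);  n_2 = (-0.3304, -0.9439)
edge 5: e_5 = (-2.16, +1.54);  n_5 = (+0.5805, +0.8142)
∠(n_2, n_5) = 163.80°
δ = |180° − 163.80°| = 16.20°
16.20° ≤ 2α = 17.06°  →  valid

δ = 16.20°, valid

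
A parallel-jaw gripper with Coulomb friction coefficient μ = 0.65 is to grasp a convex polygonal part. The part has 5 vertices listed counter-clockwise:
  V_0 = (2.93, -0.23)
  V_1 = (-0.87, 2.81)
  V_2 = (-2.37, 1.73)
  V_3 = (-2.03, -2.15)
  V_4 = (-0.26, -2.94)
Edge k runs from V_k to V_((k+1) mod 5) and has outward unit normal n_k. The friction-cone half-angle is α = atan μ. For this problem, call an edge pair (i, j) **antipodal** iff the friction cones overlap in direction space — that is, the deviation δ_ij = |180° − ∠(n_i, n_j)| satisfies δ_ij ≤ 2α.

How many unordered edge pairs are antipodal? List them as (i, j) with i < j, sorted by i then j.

α = atan 0.65 = 33.02°;  2α = 66.05°
n_0 = (+0.6247, +0.7809)
n_1 = (-0.5843, +0.8115)
n_2 = (-0.9962, -0.0873)
n_3 = (-0.4076, -0.9132)
n_4 = (+0.6474, -0.7621)
  (0,1): δ = 105.59°  ·
  (0,2): δ = 46.33°  ✓
  (0,3): δ = 14.61°  ✓
  (0,4): δ = 79.01°  ·
  (1,2): δ = 120.75°  ·
  (1,3): δ = 59.81°  ✓
  (1,4): δ = 4.60°  ✓
  (2,3): δ = 119.06°  ·
  (2,4): δ = 54.66°  ✓
  (3,4): δ = 115.60°  ·
antipodal pairs: 5

count = 5; pairs: (0,2), (0,3), (1,3), (1,4), (2,4)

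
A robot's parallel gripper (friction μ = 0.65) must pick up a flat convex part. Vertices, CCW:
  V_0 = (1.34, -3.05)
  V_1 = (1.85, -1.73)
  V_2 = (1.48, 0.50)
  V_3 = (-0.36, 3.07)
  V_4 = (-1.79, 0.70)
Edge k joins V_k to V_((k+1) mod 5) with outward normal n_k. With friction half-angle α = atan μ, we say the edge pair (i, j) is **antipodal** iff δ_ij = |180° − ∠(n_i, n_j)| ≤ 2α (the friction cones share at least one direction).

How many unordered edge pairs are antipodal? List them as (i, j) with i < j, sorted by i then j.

α = atan 0.65 = 33.02°;  2α = 66.05°
n_0 = (+0.9328, -0.3604)
n_1 = (+0.9865, +0.1637)
n_2 = (+0.8131, +0.5821)
n_3 = (-0.8562, +0.5166)
n_4 = (-0.7677, -0.6408)
  (0,1): δ = 149.45°  ·
  (0,2): δ = 123.27°  ·
  (0,3): δ = 9.98°  ✓
  (0,4): δ = 60.98°  ✓
  (1,2): δ = 153.82°  ·
  (1,3): δ = 40.53°  ✓
  (1,4): δ = 30.43°  ✓
  (2,3): δ = 66.71°  ·
  (2,4): δ = 4.25°  ✓
  (3,4): δ = 109.04°  ·
antipodal pairs: 5

count = 5; pairs: (0,3), (0,4), (1,3), (1,4), (2,4)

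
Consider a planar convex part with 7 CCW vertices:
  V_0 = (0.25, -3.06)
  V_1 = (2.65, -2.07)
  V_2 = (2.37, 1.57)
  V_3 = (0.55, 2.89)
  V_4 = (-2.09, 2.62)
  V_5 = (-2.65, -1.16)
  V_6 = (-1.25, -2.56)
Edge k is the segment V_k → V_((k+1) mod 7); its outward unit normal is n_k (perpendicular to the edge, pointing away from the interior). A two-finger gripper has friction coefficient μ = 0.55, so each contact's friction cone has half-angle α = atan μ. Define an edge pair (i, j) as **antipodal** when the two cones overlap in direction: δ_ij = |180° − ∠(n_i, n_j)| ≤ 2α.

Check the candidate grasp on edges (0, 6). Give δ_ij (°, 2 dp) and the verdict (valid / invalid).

α = atan 0.55 = 28.81°;  2α = 57.62°
edge 0: e_0 = (+2.40, +0.99);  n_0 = (+0.3813, -0.9244)
edge 6: e_6 = (+1.50, -0.50);  n_6 = (-0.3162, -0.9487)
∠(n_0, n_6) = 40.85°
δ = |180° − 40.85°| = 139.15°
139.15° > 2α = 57.62°  →  invalid

δ = 139.15°, invalid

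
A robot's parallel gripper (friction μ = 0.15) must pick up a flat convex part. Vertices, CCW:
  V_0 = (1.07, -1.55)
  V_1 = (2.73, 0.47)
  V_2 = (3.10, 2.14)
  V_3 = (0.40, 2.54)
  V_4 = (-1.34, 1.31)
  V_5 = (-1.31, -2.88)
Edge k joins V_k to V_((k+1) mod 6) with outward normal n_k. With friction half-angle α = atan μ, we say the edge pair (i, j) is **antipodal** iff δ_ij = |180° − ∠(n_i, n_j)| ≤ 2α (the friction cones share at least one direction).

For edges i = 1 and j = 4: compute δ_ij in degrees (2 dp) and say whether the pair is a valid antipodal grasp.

α = atan 0.15 = 8.53°;  2α = 17.06°
edge 1: e_1 = (+0.37, +1.67);  n_1 = (+0.9763, -0.2163)
edge 4: e_4 = (+0.03, -4.19);  n_4 = (-1.0000, -0.0072)
∠(n_1, n_4) = 167.10°
δ = |180° − 167.10°| = 12.90°
12.90° ≤ 2α = 17.06°  →  valid

δ = 12.90°, valid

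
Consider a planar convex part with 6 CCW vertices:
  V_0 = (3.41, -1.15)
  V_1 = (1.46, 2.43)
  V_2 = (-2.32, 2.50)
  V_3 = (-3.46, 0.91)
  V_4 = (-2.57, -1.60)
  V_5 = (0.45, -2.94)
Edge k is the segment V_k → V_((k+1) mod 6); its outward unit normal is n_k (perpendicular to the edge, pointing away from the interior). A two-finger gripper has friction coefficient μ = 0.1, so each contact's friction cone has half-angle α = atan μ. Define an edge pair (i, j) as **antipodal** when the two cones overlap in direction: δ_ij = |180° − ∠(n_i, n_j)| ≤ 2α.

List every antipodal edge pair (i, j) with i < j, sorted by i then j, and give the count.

count = 1; pairs: (0,3)

α = atan 0.1 = 5.71°;  2α = 11.42°
n_0 = (+0.8782, +0.4783)
n_1 = (+0.0185, +0.9998)
n_2 = (-0.8127, +0.5827)
n_3 = (-0.9425, -0.3342)
n_4 = (-0.4056, -0.9141)
n_5 = (+0.5175, -0.8557)
  (0,1): δ = 119.64°  ·
  (0,2): δ = 64.22°  ·
  (0,3): δ = 9.05°  ✓
  (0,4): δ = 37.50°  ·
  (0,5): δ = 92.59°  ·
  (1,2): δ = 124.58°  ·
  (1,3): δ = 69.42°  ·
  (1,4): δ = 22.87°  ·
  (1,5): δ = 32.22°  ·
  (2,3): δ = 124.84°  ·
  (2,4): δ = 78.29°  ·
  (2,5): δ = 23.20°  ·
  (3,4): δ = 133.45°  ·
  (3,5): δ = 78.36°  ·
  (4,5): δ = 124.91°  ·
antipodal pairs: 1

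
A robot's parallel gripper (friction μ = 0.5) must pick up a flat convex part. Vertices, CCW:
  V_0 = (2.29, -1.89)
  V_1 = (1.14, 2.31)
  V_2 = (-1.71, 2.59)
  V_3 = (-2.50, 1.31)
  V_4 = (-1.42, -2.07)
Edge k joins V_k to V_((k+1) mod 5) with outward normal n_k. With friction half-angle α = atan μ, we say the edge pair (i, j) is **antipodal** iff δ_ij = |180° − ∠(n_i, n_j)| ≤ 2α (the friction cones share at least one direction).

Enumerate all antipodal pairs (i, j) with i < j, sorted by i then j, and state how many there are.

α = atan 0.5 = 26.57°;  2α = 53.13°
n_0 = (+0.9645, +0.2641)
n_1 = (+0.0978, +0.9952)
n_2 = (-0.8510, +0.5252)
n_3 = (-0.9526, -0.3044)
n_4 = (+0.0485, -0.9988)
  (0,1): δ = 110.92°  ·
  (0,2): δ = 47.00°  ✓
  (0,3): δ = 2.41°  ✓
  (0,4): δ = 77.46°  ·
  (1,2): δ = 116.07°  ·
  (1,3): δ = 66.67°  ·
  (1,4): δ = 8.39°  ✓
  (2,3): δ = 130.60°  ·
  (2,4): δ = 55.54°  ·
  (3,4): δ = 104.94°  ·
antipodal pairs: 3

count = 3; pairs: (0,2), (0,3), (1,4)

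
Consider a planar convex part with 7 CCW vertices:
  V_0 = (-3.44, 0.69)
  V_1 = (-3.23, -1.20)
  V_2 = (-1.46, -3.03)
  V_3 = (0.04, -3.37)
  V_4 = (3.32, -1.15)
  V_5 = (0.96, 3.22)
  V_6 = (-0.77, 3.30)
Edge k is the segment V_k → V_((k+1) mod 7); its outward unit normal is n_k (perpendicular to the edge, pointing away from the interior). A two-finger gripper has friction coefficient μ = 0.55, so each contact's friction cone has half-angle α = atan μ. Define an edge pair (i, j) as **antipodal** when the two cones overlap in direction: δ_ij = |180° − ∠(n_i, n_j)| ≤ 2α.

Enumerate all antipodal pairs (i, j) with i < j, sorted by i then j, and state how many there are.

count = 8; pairs: (0,4), (1,4), (1,5), (2,4), (2,5), (2,6), (3,5), (3,6)

α = atan 0.55 = 28.81°;  2α = 57.62°
n_0 = (-0.9939, -0.1104)
n_1 = (-0.7188, -0.6952)
n_2 = (-0.2211, -0.9753)
n_3 = (+0.5605, -0.8281)
n_4 = (+0.8799, +0.4752)
n_5 = (+0.0462, +0.9989)
n_6 = (-0.6990, +0.7151)
  (0,1): δ = 142.30°  ·
  (0,2): δ = 109.11°  ·
  (0,3): δ = 62.25°  ·
  (0,4): δ = 22.03°  ✓
  (0,5): δ = 81.01°  ·
  (0,6): δ = 128.01°  ·
  (1,2): δ = 146.82°  ·
  (1,3): δ = 99.95°  ·
  (1,4): δ = 15.67°  ✓
  (1,5): δ = 43.31°  ✓
  (1,6): δ = 90.30°  ·
  (2,3): δ = 133.14°  ·
  (2,4): δ = 48.86°  ✓
  (2,5): δ = 10.12°  ✓
  (2,6): δ = 57.12°  ✓
  (3,4): δ = 95.72°  ·
  (3,5): δ = 36.74°  ✓
  (3,6): δ = 10.26°  ✓
  (4,5): δ = 121.02°  ·
  (4,6): δ = 74.02°  ·
  (5,6): δ = 133.00°  ·
antipodal pairs: 8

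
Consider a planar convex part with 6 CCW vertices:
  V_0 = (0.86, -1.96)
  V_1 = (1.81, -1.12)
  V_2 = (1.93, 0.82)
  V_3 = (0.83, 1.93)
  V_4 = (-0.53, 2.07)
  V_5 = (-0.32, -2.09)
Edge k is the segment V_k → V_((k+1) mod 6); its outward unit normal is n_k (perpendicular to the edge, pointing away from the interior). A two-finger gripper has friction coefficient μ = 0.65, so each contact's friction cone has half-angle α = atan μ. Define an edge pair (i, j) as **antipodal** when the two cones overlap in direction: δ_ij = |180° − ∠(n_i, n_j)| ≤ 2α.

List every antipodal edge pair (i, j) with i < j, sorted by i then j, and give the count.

α = atan 0.65 = 33.02°;  2α = 66.05°
n_0 = (+0.6624, -0.7491)
n_1 = (+0.9981, -0.0617)
n_2 = (+0.7103, +0.7039)
n_3 = (+0.1024, +0.9947)
n_4 = (-0.9987, -0.0504)
n_5 = (+0.1095, -0.9940)
  (0,1): δ = 135.02°  ·
  (0,2): δ = 86.74°  ·
  (0,3): δ = 47.36°  ✓
  (0,4): δ = 51.41°  ✓
  (0,5): δ = 144.80°  ·
  (1,2): δ = 131.72°  ·
  (1,3): δ = 92.34°  ·
  (1,4): δ = 6.43°  ✓
  (1,5): δ = 99.83°  ·
  (2,3): δ = 140.62°  ·
  (2,4): δ = 41.85°  ✓
  (2,5): δ = 51.55°  ✓
  (3,4): δ = 81.23°  ·
  (3,5): δ = 12.16°  ✓
  (4,5): δ = 86.60°  ·
antipodal pairs: 6

count = 6; pairs: (0,3), (0,4), (1,4), (2,4), (2,5), (3,5)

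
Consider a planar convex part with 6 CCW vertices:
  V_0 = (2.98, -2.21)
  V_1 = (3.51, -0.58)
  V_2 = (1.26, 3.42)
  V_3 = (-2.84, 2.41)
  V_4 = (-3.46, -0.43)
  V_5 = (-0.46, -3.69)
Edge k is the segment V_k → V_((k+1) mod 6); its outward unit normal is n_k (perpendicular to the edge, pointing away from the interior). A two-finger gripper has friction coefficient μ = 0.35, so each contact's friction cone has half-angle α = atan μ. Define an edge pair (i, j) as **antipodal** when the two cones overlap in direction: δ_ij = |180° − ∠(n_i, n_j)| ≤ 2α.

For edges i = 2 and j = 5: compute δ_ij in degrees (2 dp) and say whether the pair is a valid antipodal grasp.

α = atan 0.35 = 19.29°;  2α = 38.58°
edge 2: e_2 = (-4.10, -1.01);  n_2 = (-0.2392, +0.9710)
edge 5: e_5 = (+3.44, +1.48);  n_5 = (+0.3952, -0.9186)
∠(n_2, n_5) = 170.56°
δ = |180° − 170.56°| = 9.44°
9.44° ≤ 2α = 38.58°  →  valid

δ = 9.44°, valid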